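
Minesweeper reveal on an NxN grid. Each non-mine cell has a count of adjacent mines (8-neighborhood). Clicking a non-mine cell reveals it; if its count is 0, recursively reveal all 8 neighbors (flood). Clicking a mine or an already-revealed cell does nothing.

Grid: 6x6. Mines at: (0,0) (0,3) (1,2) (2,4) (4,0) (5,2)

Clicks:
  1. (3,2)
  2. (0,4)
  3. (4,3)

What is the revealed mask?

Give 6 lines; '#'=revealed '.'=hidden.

Click 1 (3,2) count=0: revealed 9 new [(2,1) (2,2) (2,3) (3,1) (3,2) (3,3) (4,1) (4,2) (4,3)] -> total=9
Click 2 (0,4) count=1: revealed 1 new [(0,4)] -> total=10
Click 3 (4,3) count=1: revealed 0 new [(none)] -> total=10

Answer: ....#.
......
.###..
.###..
.###..
......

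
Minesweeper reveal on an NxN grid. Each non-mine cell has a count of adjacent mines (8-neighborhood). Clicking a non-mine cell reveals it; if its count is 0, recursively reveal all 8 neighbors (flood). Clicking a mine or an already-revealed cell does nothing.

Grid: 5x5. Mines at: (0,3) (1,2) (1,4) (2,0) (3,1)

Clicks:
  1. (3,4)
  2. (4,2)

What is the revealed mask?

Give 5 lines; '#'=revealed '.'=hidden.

Click 1 (3,4) count=0: revealed 9 new [(2,2) (2,3) (2,4) (3,2) (3,3) (3,4) (4,2) (4,3) (4,4)] -> total=9
Click 2 (4,2) count=1: revealed 0 new [(none)] -> total=9

Answer: .....
.....
..###
..###
..###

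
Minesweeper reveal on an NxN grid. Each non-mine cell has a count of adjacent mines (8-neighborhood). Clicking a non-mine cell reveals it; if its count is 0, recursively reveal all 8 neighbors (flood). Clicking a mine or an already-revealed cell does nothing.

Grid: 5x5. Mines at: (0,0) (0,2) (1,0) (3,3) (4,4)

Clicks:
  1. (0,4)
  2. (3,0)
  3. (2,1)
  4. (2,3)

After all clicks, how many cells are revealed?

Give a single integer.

Answer: 15

Derivation:
Click 1 (0,4) count=0: revealed 6 new [(0,3) (0,4) (1,3) (1,4) (2,3) (2,4)] -> total=6
Click 2 (3,0) count=0: revealed 9 new [(2,0) (2,1) (2,2) (3,0) (3,1) (3,2) (4,0) (4,1) (4,2)] -> total=15
Click 3 (2,1) count=1: revealed 0 new [(none)] -> total=15
Click 4 (2,3) count=1: revealed 0 new [(none)] -> total=15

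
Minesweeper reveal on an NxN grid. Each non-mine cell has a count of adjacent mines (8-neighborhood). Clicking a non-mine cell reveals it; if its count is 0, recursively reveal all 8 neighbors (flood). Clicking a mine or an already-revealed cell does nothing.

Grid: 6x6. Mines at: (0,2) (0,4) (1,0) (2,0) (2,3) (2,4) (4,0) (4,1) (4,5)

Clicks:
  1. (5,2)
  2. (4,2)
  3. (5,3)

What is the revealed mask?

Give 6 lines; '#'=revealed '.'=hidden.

Answer: ......
......
......
..###.
..###.
..###.

Derivation:
Click 1 (5,2) count=1: revealed 1 new [(5,2)] -> total=1
Click 2 (4,2) count=1: revealed 1 new [(4,2)] -> total=2
Click 3 (5,3) count=0: revealed 7 new [(3,2) (3,3) (3,4) (4,3) (4,4) (5,3) (5,4)] -> total=9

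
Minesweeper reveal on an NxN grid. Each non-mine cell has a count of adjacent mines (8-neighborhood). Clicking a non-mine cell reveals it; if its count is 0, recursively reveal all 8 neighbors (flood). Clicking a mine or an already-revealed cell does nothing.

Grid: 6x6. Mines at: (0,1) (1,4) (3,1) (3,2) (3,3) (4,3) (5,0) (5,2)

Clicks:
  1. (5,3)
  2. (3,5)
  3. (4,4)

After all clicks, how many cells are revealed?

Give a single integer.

Click 1 (5,3) count=2: revealed 1 new [(5,3)] -> total=1
Click 2 (3,5) count=0: revealed 8 new [(2,4) (2,5) (3,4) (3,5) (4,4) (4,5) (5,4) (5,5)] -> total=9
Click 3 (4,4) count=2: revealed 0 new [(none)] -> total=9

Answer: 9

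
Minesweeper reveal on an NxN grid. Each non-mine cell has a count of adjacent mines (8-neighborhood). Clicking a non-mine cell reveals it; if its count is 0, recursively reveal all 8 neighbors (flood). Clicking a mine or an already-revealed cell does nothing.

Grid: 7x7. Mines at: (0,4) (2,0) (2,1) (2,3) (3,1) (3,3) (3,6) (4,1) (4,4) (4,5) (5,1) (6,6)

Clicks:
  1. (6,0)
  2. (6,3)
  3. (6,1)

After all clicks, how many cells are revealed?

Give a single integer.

Click 1 (6,0) count=1: revealed 1 new [(6,0)] -> total=1
Click 2 (6,3) count=0: revealed 8 new [(5,2) (5,3) (5,4) (5,5) (6,2) (6,3) (6,4) (6,5)] -> total=9
Click 3 (6,1) count=1: revealed 1 new [(6,1)] -> total=10

Answer: 10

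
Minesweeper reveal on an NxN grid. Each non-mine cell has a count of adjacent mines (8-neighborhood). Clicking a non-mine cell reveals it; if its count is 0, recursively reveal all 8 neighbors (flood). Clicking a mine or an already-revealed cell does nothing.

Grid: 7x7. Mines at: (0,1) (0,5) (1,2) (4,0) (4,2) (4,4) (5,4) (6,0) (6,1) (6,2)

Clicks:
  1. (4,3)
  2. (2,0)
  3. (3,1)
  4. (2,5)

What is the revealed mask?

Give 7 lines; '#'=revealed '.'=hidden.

Click 1 (4,3) count=3: revealed 1 new [(4,3)] -> total=1
Click 2 (2,0) count=0: revealed 6 new [(1,0) (1,1) (2,0) (2,1) (3,0) (3,1)] -> total=7
Click 3 (3,1) count=2: revealed 0 new [(none)] -> total=7
Click 4 (2,5) count=0: revealed 18 new [(1,3) (1,4) (1,5) (1,6) (2,3) (2,4) (2,5) (2,6) (3,3) (3,4) (3,5) (3,6) (4,5) (4,6) (5,5) (5,6) (6,5) (6,6)] -> total=25

Answer: .......
##.####
##.####
##.####
...#.##
.....##
.....##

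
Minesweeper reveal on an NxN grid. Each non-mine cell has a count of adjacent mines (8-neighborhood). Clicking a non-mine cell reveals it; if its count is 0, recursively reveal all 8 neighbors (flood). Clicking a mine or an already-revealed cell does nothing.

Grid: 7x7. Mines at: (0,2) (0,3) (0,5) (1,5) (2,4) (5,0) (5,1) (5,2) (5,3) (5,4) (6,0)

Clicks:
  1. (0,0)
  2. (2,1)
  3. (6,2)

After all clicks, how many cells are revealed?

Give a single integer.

Answer: 19

Derivation:
Click 1 (0,0) count=0: revealed 18 new [(0,0) (0,1) (1,0) (1,1) (1,2) (1,3) (2,0) (2,1) (2,2) (2,3) (3,0) (3,1) (3,2) (3,3) (4,0) (4,1) (4,2) (4,3)] -> total=18
Click 2 (2,1) count=0: revealed 0 new [(none)] -> total=18
Click 3 (6,2) count=3: revealed 1 new [(6,2)] -> total=19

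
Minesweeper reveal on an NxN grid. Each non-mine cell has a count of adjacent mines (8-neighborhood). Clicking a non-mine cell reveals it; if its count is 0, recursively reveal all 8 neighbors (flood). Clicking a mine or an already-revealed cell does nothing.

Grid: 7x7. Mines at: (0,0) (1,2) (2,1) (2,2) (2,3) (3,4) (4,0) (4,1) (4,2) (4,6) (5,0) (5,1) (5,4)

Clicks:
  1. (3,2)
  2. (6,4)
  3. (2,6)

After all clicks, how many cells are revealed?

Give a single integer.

Click 1 (3,2) count=5: revealed 1 new [(3,2)] -> total=1
Click 2 (6,4) count=1: revealed 1 new [(6,4)] -> total=2
Click 3 (2,6) count=0: revealed 13 new [(0,3) (0,4) (0,5) (0,6) (1,3) (1,4) (1,5) (1,6) (2,4) (2,5) (2,6) (3,5) (3,6)] -> total=15

Answer: 15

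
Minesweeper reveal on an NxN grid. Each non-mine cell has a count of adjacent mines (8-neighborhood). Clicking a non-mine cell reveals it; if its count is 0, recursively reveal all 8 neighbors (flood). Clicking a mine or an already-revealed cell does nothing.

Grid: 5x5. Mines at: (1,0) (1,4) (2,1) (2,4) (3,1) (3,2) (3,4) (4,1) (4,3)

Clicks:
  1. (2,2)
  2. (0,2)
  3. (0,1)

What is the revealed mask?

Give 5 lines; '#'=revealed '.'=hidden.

Answer: .###.
.###.
..#..
.....
.....

Derivation:
Click 1 (2,2) count=3: revealed 1 new [(2,2)] -> total=1
Click 2 (0,2) count=0: revealed 6 new [(0,1) (0,2) (0,3) (1,1) (1,2) (1,3)] -> total=7
Click 3 (0,1) count=1: revealed 0 new [(none)] -> total=7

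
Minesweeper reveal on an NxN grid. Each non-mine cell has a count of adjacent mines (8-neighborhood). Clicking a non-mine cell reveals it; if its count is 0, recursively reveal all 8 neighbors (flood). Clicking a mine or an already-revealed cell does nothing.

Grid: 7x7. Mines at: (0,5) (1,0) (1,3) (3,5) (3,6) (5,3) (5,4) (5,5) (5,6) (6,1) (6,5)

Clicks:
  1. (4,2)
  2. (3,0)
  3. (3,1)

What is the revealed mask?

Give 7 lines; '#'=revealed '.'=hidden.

Answer: .......
.......
#####..
#####..
#####..
###....
.......

Derivation:
Click 1 (4,2) count=1: revealed 1 new [(4,2)] -> total=1
Click 2 (3,0) count=0: revealed 17 new [(2,0) (2,1) (2,2) (2,3) (2,4) (3,0) (3,1) (3,2) (3,3) (3,4) (4,0) (4,1) (4,3) (4,4) (5,0) (5,1) (5,2)] -> total=18
Click 3 (3,1) count=0: revealed 0 new [(none)] -> total=18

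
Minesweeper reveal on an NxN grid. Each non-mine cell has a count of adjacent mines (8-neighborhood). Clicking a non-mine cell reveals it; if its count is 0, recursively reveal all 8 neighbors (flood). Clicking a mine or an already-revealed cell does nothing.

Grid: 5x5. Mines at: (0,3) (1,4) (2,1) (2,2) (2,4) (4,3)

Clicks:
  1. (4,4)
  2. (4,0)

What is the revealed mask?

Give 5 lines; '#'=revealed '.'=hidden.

Answer: .....
.....
.....
###..
###.#

Derivation:
Click 1 (4,4) count=1: revealed 1 new [(4,4)] -> total=1
Click 2 (4,0) count=0: revealed 6 new [(3,0) (3,1) (3,2) (4,0) (4,1) (4,2)] -> total=7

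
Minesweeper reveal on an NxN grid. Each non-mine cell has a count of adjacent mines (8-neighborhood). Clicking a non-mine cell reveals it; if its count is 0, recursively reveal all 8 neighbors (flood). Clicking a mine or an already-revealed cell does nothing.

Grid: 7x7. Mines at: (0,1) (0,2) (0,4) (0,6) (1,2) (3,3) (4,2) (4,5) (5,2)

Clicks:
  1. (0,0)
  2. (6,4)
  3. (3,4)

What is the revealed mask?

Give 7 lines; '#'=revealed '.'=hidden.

Click 1 (0,0) count=1: revealed 1 new [(0,0)] -> total=1
Click 2 (6,4) count=0: revealed 8 new [(5,3) (5,4) (5,5) (5,6) (6,3) (6,4) (6,5) (6,6)] -> total=9
Click 3 (3,4) count=2: revealed 1 new [(3,4)] -> total=10

Answer: #......
.......
.......
....#..
.......
...####
...####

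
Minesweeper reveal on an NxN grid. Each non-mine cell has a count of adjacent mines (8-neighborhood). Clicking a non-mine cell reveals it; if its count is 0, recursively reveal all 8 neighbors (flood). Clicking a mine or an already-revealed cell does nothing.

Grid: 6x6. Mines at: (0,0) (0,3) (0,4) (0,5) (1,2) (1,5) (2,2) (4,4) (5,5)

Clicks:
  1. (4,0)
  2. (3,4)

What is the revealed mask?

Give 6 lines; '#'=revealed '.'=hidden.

Answer: ......
##....
##....
#####.
####..
####..

Derivation:
Click 1 (4,0) count=0: revealed 16 new [(1,0) (1,1) (2,0) (2,1) (3,0) (3,1) (3,2) (3,3) (4,0) (4,1) (4,2) (4,3) (5,0) (5,1) (5,2) (5,3)] -> total=16
Click 2 (3,4) count=1: revealed 1 new [(3,4)] -> total=17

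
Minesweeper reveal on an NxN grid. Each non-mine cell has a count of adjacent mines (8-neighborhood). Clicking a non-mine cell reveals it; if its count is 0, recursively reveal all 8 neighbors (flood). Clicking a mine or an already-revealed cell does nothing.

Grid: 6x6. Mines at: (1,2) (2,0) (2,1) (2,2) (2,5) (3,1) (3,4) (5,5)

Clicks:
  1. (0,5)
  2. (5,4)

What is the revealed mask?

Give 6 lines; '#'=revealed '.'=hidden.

Click 1 (0,5) count=0: revealed 6 new [(0,3) (0,4) (0,5) (1,3) (1,4) (1,5)] -> total=6
Click 2 (5,4) count=1: revealed 1 new [(5,4)] -> total=7

Answer: ...###
...###
......
......
......
....#.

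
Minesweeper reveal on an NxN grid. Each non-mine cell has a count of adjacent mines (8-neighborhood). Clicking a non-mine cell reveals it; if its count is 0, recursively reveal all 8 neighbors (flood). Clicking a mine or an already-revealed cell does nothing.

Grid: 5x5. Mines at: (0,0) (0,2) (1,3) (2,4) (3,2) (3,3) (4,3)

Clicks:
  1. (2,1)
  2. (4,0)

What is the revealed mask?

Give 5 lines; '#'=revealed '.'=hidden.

Answer: .....
##...
##...
##...
##...

Derivation:
Click 1 (2,1) count=1: revealed 1 new [(2,1)] -> total=1
Click 2 (4,0) count=0: revealed 7 new [(1,0) (1,1) (2,0) (3,0) (3,1) (4,0) (4,1)] -> total=8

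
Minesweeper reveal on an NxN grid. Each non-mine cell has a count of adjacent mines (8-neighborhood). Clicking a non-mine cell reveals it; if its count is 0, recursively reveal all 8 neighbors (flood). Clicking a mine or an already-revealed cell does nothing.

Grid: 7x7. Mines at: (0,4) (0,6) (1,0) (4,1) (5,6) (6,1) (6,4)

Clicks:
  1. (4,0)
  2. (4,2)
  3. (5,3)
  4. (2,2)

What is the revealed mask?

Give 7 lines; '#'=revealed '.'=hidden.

Answer: .###...
.######
.######
.######
#.#####
..####.
.......

Derivation:
Click 1 (4,0) count=1: revealed 1 new [(4,0)] -> total=1
Click 2 (4,2) count=1: revealed 1 new [(4,2)] -> total=2
Click 3 (5,3) count=1: revealed 1 new [(5,3)] -> total=3
Click 4 (2,2) count=0: revealed 28 new [(0,1) (0,2) (0,3) (1,1) (1,2) (1,3) (1,4) (1,5) (1,6) (2,1) (2,2) (2,3) (2,4) (2,5) (2,6) (3,1) (3,2) (3,3) (3,4) (3,5) (3,6) (4,3) (4,4) (4,5) (4,6) (5,2) (5,4) (5,5)] -> total=31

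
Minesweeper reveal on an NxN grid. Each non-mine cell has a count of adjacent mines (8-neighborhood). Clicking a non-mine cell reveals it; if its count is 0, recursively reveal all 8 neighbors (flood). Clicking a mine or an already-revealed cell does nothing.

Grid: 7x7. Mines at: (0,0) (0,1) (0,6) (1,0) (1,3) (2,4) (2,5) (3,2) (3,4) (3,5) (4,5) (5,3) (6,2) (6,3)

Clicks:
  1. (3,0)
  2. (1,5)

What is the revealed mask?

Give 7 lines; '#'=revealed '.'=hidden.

Answer: .......
.....#.
##.....
##.....
##.....
##.....
##.....

Derivation:
Click 1 (3,0) count=0: revealed 10 new [(2,0) (2,1) (3,0) (3,1) (4,0) (4,1) (5,0) (5,1) (6,0) (6,1)] -> total=10
Click 2 (1,5) count=3: revealed 1 new [(1,5)] -> total=11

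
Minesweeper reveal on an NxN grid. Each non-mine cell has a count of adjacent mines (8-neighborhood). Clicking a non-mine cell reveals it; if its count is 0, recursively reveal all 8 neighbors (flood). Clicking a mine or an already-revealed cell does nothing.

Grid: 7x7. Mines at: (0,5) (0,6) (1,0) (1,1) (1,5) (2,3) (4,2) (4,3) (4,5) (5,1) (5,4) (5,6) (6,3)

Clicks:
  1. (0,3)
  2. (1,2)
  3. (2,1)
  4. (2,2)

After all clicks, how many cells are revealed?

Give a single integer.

Answer: 8

Derivation:
Click 1 (0,3) count=0: revealed 6 new [(0,2) (0,3) (0,4) (1,2) (1,3) (1,4)] -> total=6
Click 2 (1,2) count=2: revealed 0 new [(none)] -> total=6
Click 3 (2,1) count=2: revealed 1 new [(2,1)] -> total=7
Click 4 (2,2) count=2: revealed 1 new [(2,2)] -> total=8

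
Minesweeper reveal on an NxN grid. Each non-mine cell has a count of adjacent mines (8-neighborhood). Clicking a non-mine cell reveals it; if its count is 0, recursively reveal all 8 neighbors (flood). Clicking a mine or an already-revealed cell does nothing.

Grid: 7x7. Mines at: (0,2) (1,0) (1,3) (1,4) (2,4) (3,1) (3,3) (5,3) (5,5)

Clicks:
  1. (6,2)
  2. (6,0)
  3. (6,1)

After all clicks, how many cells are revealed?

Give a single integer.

Answer: 9

Derivation:
Click 1 (6,2) count=1: revealed 1 new [(6,2)] -> total=1
Click 2 (6,0) count=0: revealed 8 new [(4,0) (4,1) (4,2) (5,0) (5,1) (5,2) (6,0) (6,1)] -> total=9
Click 3 (6,1) count=0: revealed 0 new [(none)] -> total=9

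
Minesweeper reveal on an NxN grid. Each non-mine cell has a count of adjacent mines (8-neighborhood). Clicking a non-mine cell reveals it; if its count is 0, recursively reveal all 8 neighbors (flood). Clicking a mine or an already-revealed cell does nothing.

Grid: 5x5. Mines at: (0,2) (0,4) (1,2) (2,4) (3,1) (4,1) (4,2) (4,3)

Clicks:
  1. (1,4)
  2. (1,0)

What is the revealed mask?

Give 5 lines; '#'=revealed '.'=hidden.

Answer: ##...
##..#
##...
.....
.....

Derivation:
Click 1 (1,4) count=2: revealed 1 new [(1,4)] -> total=1
Click 2 (1,0) count=0: revealed 6 new [(0,0) (0,1) (1,0) (1,1) (2,0) (2,1)] -> total=7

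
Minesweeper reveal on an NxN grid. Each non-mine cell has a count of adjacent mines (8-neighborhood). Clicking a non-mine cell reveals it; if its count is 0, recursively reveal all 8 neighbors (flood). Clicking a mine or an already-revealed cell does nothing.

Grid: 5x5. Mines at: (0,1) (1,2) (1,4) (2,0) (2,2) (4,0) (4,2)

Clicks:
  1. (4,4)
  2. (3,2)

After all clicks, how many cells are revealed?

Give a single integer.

Click 1 (4,4) count=0: revealed 6 new [(2,3) (2,4) (3,3) (3,4) (4,3) (4,4)] -> total=6
Click 2 (3,2) count=2: revealed 1 new [(3,2)] -> total=7

Answer: 7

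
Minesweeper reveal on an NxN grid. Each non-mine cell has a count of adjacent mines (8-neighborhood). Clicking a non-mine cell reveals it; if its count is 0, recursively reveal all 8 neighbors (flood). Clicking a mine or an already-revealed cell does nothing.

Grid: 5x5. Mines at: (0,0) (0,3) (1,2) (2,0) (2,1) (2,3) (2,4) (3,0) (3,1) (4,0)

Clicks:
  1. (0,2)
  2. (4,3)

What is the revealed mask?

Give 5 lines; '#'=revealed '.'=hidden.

Click 1 (0,2) count=2: revealed 1 new [(0,2)] -> total=1
Click 2 (4,3) count=0: revealed 6 new [(3,2) (3,3) (3,4) (4,2) (4,3) (4,4)] -> total=7

Answer: ..#..
.....
.....
..###
..###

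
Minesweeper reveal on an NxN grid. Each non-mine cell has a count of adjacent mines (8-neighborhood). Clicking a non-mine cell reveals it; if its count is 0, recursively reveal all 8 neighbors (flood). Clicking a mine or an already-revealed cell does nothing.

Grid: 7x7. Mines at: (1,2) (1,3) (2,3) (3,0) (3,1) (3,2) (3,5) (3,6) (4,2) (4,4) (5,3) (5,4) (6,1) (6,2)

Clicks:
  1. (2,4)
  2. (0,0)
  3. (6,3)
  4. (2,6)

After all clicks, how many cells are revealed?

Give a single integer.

Answer: 9

Derivation:
Click 1 (2,4) count=3: revealed 1 new [(2,4)] -> total=1
Click 2 (0,0) count=0: revealed 6 new [(0,0) (0,1) (1,0) (1,1) (2,0) (2,1)] -> total=7
Click 3 (6,3) count=3: revealed 1 new [(6,3)] -> total=8
Click 4 (2,6) count=2: revealed 1 new [(2,6)] -> total=9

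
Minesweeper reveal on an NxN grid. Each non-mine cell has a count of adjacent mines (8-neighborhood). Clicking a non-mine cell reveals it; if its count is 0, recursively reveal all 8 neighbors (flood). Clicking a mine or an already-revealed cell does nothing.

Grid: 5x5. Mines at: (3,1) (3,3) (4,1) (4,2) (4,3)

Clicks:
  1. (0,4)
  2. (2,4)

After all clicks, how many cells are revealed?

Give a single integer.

Click 1 (0,4) count=0: revealed 15 new [(0,0) (0,1) (0,2) (0,3) (0,4) (1,0) (1,1) (1,2) (1,3) (1,4) (2,0) (2,1) (2,2) (2,3) (2,4)] -> total=15
Click 2 (2,4) count=1: revealed 0 new [(none)] -> total=15

Answer: 15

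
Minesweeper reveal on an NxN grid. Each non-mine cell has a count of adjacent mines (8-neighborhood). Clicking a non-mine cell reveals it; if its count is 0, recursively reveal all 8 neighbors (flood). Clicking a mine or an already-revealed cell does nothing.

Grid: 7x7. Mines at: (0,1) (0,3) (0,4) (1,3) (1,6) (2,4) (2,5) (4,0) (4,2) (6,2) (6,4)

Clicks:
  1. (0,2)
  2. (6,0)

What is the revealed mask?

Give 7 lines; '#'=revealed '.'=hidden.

Click 1 (0,2) count=3: revealed 1 new [(0,2)] -> total=1
Click 2 (6,0) count=0: revealed 4 new [(5,0) (5,1) (6,0) (6,1)] -> total=5

Answer: ..#....
.......
.......
.......
.......
##.....
##.....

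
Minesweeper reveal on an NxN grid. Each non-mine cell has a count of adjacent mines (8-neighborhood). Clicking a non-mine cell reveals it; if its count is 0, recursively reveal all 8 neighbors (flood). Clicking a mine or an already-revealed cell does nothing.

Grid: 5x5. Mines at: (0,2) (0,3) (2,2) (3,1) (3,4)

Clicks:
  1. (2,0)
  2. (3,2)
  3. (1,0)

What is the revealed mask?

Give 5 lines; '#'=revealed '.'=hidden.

Click 1 (2,0) count=1: revealed 1 new [(2,0)] -> total=1
Click 2 (3,2) count=2: revealed 1 new [(3,2)] -> total=2
Click 3 (1,0) count=0: revealed 5 new [(0,0) (0,1) (1,0) (1,1) (2,1)] -> total=7

Answer: ##...
##...
##...
..#..
.....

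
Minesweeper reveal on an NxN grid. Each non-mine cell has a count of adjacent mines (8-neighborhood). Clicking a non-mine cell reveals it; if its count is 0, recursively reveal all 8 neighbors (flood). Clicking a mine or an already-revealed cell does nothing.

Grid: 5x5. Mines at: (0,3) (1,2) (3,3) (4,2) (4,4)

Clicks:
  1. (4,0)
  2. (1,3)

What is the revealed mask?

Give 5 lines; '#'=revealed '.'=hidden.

Answer: ##...
##.#.
##...
##...
##...

Derivation:
Click 1 (4,0) count=0: revealed 10 new [(0,0) (0,1) (1,0) (1,1) (2,0) (2,1) (3,0) (3,1) (4,0) (4,1)] -> total=10
Click 2 (1,3) count=2: revealed 1 new [(1,3)] -> total=11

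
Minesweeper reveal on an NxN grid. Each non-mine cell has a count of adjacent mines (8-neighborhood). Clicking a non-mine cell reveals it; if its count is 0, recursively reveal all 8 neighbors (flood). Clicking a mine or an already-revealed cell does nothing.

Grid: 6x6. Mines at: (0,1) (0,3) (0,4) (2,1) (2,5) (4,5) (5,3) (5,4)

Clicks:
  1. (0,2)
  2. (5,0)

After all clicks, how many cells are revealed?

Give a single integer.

Answer: 10

Derivation:
Click 1 (0,2) count=2: revealed 1 new [(0,2)] -> total=1
Click 2 (5,0) count=0: revealed 9 new [(3,0) (3,1) (3,2) (4,0) (4,1) (4,2) (5,0) (5,1) (5,2)] -> total=10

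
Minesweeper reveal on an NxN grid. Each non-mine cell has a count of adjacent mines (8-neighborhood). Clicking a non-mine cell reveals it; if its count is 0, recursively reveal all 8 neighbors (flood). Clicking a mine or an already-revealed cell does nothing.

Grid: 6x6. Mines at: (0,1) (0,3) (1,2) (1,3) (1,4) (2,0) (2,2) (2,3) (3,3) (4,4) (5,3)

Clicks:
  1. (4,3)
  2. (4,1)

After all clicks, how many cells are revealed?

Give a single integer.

Answer: 10

Derivation:
Click 1 (4,3) count=3: revealed 1 new [(4,3)] -> total=1
Click 2 (4,1) count=0: revealed 9 new [(3,0) (3,1) (3,2) (4,0) (4,1) (4,2) (5,0) (5,1) (5,2)] -> total=10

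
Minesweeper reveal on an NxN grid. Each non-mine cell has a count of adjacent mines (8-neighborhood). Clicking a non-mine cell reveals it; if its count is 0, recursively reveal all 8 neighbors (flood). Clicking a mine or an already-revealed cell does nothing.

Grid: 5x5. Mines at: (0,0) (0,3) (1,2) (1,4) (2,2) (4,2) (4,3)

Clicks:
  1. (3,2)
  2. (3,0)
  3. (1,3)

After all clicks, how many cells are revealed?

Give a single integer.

Answer: 10

Derivation:
Click 1 (3,2) count=3: revealed 1 new [(3,2)] -> total=1
Click 2 (3,0) count=0: revealed 8 new [(1,0) (1,1) (2,0) (2,1) (3,0) (3,1) (4,0) (4,1)] -> total=9
Click 3 (1,3) count=4: revealed 1 new [(1,3)] -> total=10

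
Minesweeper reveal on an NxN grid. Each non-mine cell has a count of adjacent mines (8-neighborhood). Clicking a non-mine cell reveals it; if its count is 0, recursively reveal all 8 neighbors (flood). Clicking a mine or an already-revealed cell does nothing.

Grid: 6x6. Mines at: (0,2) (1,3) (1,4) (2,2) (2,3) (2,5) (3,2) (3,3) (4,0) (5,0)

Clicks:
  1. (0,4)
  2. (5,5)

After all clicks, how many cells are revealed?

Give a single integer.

Answer: 13

Derivation:
Click 1 (0,4) count=2: revealed 1 new [(0,4)] -> total=1
Click 2 (5,5) count=0: revealed 12 new [(3,4) (3,5) (4,1) (4,2) (4,3) (4,4) (4,5) (5,1) (5,2) (5,3) (5,4) (5,5)] -> total=13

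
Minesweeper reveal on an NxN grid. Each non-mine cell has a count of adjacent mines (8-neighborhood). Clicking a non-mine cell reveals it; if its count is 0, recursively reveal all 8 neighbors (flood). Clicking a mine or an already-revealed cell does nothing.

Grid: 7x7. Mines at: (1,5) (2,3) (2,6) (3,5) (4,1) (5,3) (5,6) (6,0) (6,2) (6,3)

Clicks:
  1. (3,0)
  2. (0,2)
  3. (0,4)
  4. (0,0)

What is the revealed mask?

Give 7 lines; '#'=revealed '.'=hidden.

Answer: #####..
#####..
###....
###....
.......
.......
.......

Derivation:
Click 1 (3,0) count=1: revealed 1 new [(3,0)] -> total=1
Click 2 (0,2) count=0: revealed 15 new [(0,0) (0,1) (0,2) (0,3) (0,4) (1,0) (1,1) (1,2) (1,3) (1,4) (2,0) (2,1) (2,2) (3,1) (3,2)] -> total=16
Click 3 (0,4) count=1: revealed 0 new [(none)] -> total=16
Click 4 (0,0) count=0: revealed 0 new [(none)] -> total=16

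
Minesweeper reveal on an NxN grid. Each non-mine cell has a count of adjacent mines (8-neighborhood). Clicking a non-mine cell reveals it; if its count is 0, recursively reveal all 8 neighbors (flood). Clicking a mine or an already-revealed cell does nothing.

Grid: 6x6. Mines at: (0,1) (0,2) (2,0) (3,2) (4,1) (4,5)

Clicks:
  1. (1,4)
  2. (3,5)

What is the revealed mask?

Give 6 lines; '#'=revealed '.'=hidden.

Answer: ...###
...###
...###
...###
......
......

Derivation:
Click 1 (1,4) count=0: revealed 12 new [(0,3) (0,4) (0,5) (1,3) (1,4) (1,5) (2,3) (2,4) (2,5) (3,3) (3,4) (3,5)] -> total=12
Click 2 (3,5) count=1: revealed 0 new [(none)] -> total=12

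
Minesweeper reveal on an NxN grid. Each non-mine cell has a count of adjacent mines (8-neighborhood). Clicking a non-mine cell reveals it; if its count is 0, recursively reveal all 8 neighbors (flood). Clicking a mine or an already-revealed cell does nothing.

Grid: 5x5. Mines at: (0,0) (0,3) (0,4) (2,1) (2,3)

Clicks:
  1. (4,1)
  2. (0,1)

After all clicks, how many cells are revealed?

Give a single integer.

Click 1 (4,1) count=0: revealed 10 new [(3,0) (3,1) (3,2) (3,3) (3,4) (4,0) (4,1) (4,2) (4,3) (4,4)] -> total=10
Click 2 (0,1) count=1: revealed 1 new [(0,1)] -> total=11

Answer: 11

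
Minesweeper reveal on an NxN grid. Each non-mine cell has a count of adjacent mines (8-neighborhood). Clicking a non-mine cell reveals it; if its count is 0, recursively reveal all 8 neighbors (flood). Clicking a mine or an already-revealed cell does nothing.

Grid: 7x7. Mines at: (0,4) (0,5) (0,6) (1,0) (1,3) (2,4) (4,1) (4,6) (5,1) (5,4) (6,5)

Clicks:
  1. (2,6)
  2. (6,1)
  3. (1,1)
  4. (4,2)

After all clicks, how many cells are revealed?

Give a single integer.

Click 1 (2,6) count=0: revealed 6 new [(1,5) (1,6) (2,5) (2,6) (3,5) (3,6)] -> total=6
Click 2 (6,1) count=1: revealed 1 new [(6,1)] -> total=7
Click 3 (1,1) count=1: revealed 1 new [(1,1)] -> total=8
Click 4 (4,2) count=2: revealed 1 new [(4,2)] -> total=9

Answer: 9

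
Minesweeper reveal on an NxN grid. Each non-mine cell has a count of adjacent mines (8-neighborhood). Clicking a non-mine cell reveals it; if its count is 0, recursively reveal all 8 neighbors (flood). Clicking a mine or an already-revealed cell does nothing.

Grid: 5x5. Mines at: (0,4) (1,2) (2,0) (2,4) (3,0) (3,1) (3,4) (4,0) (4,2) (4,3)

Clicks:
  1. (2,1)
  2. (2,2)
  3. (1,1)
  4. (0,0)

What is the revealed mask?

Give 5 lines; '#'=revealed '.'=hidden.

Answer: ##...
##...
.##..
.....
.....

Derivation:
Click 1 (2,1) count=4: revealed 1 new [(2,1)] -> total=1
Click 2 (2,2) count=2: revealed 1 new [(2,2)] -> total=2
Click 3 (1,1) count=2: revealed 1 new [(1,1)] -> total=3
Click 4 (0,0) count=0: revealed 3 new [(0,0) (0,1) (1,0)] -> total=6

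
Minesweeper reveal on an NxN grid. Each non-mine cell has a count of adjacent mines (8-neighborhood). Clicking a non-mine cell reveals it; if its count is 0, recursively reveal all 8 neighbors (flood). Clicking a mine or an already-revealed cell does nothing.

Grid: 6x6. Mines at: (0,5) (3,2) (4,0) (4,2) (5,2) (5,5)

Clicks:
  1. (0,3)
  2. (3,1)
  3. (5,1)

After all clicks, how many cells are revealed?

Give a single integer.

Answer: 26

Derivation:
Click 1 (0,3) count=0: revealed 25 new [(0,0) (0,1) (0,2) (0,3) (0,4) (1,0) (1,1) (1,2) (1,3) (1,4) (1,5) (2,0) (2,1) (2,2) (2,3) (2,4) (2,5) (3,0) (3,1) (3,3) (3,4) (3,5) (4,3) (4,4) (4,5)] -> total=25
Click 2 (3,1) count=3: revealed 0 new [(none)] -> total=25
Click 3 (5,1) count=3: revealed 1 new [(5,1)] -> total=26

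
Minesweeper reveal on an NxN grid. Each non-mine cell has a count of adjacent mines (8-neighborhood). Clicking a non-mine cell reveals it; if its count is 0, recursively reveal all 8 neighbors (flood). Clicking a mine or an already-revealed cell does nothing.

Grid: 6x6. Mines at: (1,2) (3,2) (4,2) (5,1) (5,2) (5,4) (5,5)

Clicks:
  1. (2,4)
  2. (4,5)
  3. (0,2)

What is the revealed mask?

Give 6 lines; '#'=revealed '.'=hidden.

Click 1 (2,4) count=0: revealed 15 new [(0,3) (0,4) (0,5) (1,3) (1,4) (1,5) (2,3) (2,4) (2,5) (3,3) (3,4) (3,5) (4,3) (4,4) (4,5)] -> total=15
Click 2 (4,5) count=2: revealed 0 new [(none)] -> total=15
Click 3 (0,2) count=1: revealed 1 new [(0,2)] -> total=16

Answer: ..####
...###
...###
...###
...###
......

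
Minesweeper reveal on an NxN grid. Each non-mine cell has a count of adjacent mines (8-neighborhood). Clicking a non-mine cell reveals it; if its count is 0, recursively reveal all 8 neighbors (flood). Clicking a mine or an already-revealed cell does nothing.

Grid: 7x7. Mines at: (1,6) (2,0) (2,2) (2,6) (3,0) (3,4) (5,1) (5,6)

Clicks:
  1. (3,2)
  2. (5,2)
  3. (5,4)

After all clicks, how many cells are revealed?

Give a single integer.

Answer: 13

Derivation:
Click 1 (3,2) count=1: revealed 1 new [(3,2)] -> total=1
Click 2 (5,2) count=1: revealed 1 new [(5,2)] -> total=2
Click 3 (5,4) count=0: revealed 11 new [(4,2) (4,3) (4,4) (4,5) (5,3) (5,4) (5,5) (6,2) (6,3) (6,4) (6,5)] -> total=13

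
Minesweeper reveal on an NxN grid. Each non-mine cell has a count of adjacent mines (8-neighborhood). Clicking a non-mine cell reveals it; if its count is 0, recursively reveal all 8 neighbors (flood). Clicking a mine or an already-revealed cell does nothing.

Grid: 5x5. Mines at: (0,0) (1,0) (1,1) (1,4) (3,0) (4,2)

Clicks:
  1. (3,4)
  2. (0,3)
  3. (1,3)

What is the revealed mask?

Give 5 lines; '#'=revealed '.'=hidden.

Click 1 (3,4) count=0: revealed 6 new [(2,3) (2,4) (3,3) (3,4) (4,3) (4,4)] -> total=6
Click 2 (0,3) count=1: revealed 1 new [(0,3)] -> total=7
Click 3 (1,3) count=1: revealed 1 new [(1,3)] -> total=8

Answer: ...#.
...#.
...##
...##
...##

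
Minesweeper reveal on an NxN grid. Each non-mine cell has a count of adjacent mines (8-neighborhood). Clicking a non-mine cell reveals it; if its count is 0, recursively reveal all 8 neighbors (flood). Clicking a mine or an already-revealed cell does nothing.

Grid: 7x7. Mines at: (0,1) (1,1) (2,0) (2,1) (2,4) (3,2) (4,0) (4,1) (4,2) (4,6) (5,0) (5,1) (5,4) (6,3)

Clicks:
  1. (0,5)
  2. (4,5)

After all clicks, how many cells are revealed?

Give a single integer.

Click 1 (0,5) count=0: revealed 14 new [(0,2) (0,3) (0,4) (0,5) (0,6) (1,2) (1,3) (1,4) (1,5) (1,6) (2,5) (2,6) (3,5) (3,6)] -> total=14
Click 2 (4,5) count=2: revealed 1 new [(4,5)] -> total=15

Answer: 15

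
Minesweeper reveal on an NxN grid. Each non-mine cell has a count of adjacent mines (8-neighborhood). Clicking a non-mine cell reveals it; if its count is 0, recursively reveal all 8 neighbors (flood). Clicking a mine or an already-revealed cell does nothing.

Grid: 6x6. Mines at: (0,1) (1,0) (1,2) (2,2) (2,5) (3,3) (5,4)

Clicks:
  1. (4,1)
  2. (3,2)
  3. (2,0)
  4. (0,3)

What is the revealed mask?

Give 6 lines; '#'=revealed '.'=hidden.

Click 1 (4,1) count=0: revealed 13 new [(2,0) (2,1) (3,0) (3,1) (3,2) (4,0) (4,1) (4,2) (4,3) (5,0) (5,1) (5,2) (5,3)] -> total=13
Click 2 (3,2) count=2: revealed 0 new [(none)] -> total=13
Click 3 (2,0) count=1: revealed 0 new [(none)] -> total=13
Click 4 (0,3) count=1: revealed 1 new [(0,3)] -> total=14

Answer: ...#..
......
##....
###...
####..
####..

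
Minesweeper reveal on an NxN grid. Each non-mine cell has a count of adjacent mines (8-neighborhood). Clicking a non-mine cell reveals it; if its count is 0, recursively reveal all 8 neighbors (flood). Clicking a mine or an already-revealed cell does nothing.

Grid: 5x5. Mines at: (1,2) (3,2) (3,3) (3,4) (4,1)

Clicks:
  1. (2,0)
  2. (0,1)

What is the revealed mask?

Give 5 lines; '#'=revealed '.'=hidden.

Answer: ##...
##...
##...
##...
.....

Derivation:
Click 1 (2,0) count=0: revealed 8 new [(0,0) (0,1) (1,0) (1,1) (2,0) (2,1) (3,0) (3,1)] -> total=8
Click 2 (0,1) count=1: revealed 0 new [(none)] -> total=8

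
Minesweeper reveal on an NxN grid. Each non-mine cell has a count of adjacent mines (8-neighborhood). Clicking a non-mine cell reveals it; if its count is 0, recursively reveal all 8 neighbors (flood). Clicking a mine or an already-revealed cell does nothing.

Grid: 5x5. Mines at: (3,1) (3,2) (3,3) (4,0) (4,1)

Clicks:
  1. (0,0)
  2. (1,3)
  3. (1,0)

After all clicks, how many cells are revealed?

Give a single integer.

Answer: 15

Derivation:
Click 1 (0,0) count=0: revealed 15 new [(0,0) (0,1) (0,2) (0,3) (0,4) (1,0) (1,1) (1,2) (1,3) (1,4) (2,0) (2,1) (2,2) (2,3) (2,4)] -> total=15
Click 2 (1,3) count=0: revealed 0 new [(none)] -> total=15
Click 3 (1,0) count=0: revealed 0 new [(none)] -> total=15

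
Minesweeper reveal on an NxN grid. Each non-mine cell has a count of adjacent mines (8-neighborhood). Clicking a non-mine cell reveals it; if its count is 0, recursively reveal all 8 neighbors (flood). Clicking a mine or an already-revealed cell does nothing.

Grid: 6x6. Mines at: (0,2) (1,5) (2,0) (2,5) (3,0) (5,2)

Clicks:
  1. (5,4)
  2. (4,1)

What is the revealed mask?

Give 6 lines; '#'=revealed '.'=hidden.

Click 1 (5,4) count=0: revealed 21 new [(1,1) (1,2) (1,3) (1,4) (2,1) (2,2) (2,3) (2,4) (3,1) (3,2) (3,3) (3,4) (3,5) (4,1) (4,2) (4,3) (4,4) (4,5) (5,3) (5,4) (5,5)] -> total=21
Click 2 (4,1) count=2: revealed 0 new [(none)] -> total=21

Answer: ......
.####.
.####.
.#####
.#####
...###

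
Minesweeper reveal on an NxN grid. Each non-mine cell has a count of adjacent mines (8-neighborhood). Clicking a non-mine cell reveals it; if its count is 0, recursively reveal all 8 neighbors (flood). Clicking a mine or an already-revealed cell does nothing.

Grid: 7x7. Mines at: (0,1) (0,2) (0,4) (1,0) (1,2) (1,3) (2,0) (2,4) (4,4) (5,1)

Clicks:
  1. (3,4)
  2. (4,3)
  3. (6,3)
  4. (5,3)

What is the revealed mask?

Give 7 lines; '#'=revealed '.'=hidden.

Answer: .....##
.....##
.....##
....###
...#.##
..#####
..#####

Derivation:
Click 1 (3,4) count=2: revealed 1 new [(3,4)] -> total=1
Click 2 (4,3) count=1: revealed 1 new [(4,3)] -> total=2
Click 3 (6,3) count=0: revealed 20 new [(0,5) (0,6) (1,5) (1,6) (2,5) (2,6) (3,5) (3,6) (4,5) (4,6) (5,2) (5,3) (5,4) (5,5) (5,6) (6,2) (6,3) (6,4) (6,5) (6,6)] -> total=22
Click 4 (5,3) count=1: revealed 0 new [(none)] -> total=22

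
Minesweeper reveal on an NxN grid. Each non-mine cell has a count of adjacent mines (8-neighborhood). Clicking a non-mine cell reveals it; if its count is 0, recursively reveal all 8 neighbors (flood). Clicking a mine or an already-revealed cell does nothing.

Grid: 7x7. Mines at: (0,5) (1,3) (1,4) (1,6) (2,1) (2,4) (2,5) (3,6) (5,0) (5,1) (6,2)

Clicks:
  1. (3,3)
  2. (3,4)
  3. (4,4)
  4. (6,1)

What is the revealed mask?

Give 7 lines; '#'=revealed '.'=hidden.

Answer: .......
.......
.......
..####.
..#####
..#####
.#.####

Derivation:
Click 1 (3,3) count=1: revealed 1 new [(3,3)] -> total=1
Click 2 (3,4) count=2: revealed 1 new [(3,4)] -> total=2
Click 3 (4,4) count=0: revealed 16 new [(3,2) (3,5) (4,2) (4,3) (4,4) (4,5) (4,6) (5,2) (5,3) (5,4) (5,5) (5,6) (6,3) (6,4) (6,5) (6,6)] -> total=18
Click 4 (6,1) count=3: revealed 1 new [(6,1)] -> total=19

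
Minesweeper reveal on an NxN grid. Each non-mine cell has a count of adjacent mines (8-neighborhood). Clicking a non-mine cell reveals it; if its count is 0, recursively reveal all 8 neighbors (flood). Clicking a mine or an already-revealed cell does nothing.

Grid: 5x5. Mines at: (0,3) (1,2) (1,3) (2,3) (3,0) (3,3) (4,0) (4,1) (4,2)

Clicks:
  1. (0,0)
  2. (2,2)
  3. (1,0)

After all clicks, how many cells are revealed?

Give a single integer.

Click 1 (0,0) count=0: revealed 6 new [(0,0) (0,1) (1,0) (1,1) (2,0) (2,1)] -> total=6
Click 2 (2,2) count=4: revealed 1 new [(2,2)] -> total=7
Click 3 (1,0) count=0: revealed 0 new [(none)] -> total=7

Answer: 7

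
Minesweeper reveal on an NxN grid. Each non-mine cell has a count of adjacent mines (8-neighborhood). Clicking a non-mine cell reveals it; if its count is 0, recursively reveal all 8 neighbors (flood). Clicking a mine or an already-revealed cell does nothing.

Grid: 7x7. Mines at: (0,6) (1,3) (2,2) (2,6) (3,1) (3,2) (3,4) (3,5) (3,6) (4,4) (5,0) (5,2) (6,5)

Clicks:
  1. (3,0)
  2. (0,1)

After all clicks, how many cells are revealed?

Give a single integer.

Click 1 (3,0) count=1: revealed 1 new [(3,0)] -> total=1
Click 2 (0,1) count=0: revealed 8 new [(0,0) (0,1) (0,2) (1,0) (1,1) (1,2) (2,0) (2,1)] -> total=9

Answer: 9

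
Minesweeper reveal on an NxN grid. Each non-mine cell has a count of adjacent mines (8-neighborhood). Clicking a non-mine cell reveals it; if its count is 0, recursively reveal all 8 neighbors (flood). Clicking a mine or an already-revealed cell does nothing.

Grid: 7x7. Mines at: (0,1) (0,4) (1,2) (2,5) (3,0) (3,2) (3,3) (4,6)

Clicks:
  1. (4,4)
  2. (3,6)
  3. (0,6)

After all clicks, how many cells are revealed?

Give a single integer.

Click 1 (4,4) count=1: revealed 1 new [(4,4)] -> total=1
Click 2 (3,6) count=2: revealed 1 new [(3,6)] -> total=2
Click 3 (0,6) count=0: revealed 4 new [(0,5) (0,6) (1,5) (1,6)] -> total=6

Answer: 6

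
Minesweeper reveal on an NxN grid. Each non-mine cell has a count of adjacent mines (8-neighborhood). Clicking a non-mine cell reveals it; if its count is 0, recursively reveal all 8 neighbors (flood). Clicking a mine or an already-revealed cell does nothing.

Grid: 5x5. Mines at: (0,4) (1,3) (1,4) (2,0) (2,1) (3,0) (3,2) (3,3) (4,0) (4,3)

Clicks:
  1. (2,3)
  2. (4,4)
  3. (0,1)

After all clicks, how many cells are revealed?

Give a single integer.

Click 1 (2,3) count=4: revealed 1 new [(2,3)] -> total=1
Click 2 (4,4) count=2: revealed 1 new [(4,4)] -> total=2
Click 3 (0,1) count=0: revealed 6 new [(0,0) (0,1) (0,2) (1,0) (1,1) (1,2)] -> total=8

Answer: 8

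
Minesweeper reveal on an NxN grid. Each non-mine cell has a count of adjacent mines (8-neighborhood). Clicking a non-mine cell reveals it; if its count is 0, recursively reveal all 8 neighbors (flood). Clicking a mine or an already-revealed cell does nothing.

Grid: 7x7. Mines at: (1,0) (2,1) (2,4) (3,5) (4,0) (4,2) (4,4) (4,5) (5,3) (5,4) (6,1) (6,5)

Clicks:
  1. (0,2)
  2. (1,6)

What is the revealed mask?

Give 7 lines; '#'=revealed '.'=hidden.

Click 1 (0,2) count=0: revealed 14 new [(0,1) (0,2) (0,3) (0,4) (0,5) (0,6) (1,1) (1,2) (1,3) (1,4) (1,5) (1,6) (2,5) (2,6)] -> total=14
Click 2 (1,6) count=0: revealed 0 new [(none)] -> total=14

Answer: .######
.######
.....##
.......
.......
.......
.......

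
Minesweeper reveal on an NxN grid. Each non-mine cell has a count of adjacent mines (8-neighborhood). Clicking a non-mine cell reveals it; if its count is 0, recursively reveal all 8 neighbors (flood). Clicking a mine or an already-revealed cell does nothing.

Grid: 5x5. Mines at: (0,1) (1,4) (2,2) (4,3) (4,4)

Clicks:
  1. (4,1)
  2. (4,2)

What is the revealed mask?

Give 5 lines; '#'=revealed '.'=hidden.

Answer: .....
##...
##...
###..
###..

Derivation:
Click 1 (4,1) count=0: revealed 10 new [(1,0) (1,1) (2,0) (2,1) (3,0) (3,1) (3,2) (4,0) (4,1) (4,2)] -> total=10
Click 2 (4,2) count=1: revealed 0 new [(none)] -> total=10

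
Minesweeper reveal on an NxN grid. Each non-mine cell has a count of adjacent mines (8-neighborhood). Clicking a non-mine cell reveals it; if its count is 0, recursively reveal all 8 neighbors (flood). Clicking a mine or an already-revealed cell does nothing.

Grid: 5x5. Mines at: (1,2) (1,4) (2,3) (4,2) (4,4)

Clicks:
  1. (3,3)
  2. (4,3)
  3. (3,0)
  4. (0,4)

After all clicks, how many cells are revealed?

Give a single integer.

Click 1 (3,3) count=3: revealed 1 new [(3,3)] -> total=1
Click 2 (4,3) count=2: revealed 1 new [(4,3)] -> total=2
Click 3 (3,0) count=0: revealed 10 new [(0,0) (0,1) (1,0) (1,1) (2,0) (2,1) (3,0) (3,1) (4,0) (4,1)] -> total=12
Click 4 (0,4) count=1: revealed 1 new [(0,4)] -> total=13

Answer: 13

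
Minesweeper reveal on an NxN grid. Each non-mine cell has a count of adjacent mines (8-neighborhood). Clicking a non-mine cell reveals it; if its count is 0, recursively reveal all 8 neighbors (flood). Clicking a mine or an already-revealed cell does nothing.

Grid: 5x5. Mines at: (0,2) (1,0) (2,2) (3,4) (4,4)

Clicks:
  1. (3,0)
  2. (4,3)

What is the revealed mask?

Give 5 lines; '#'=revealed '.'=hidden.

Click 1 (3,0) count=0: revealed 10 new [(2,0) (2,1) (3,0) (3,1) (3,2) (3,3) (4,0) (4,1) (4,2) (4,3)] -> total=10
Click 2 (4,3) count=2: revealed 0 new [(none)] -> total=10

Answer: .....
.....
##...
####.
####.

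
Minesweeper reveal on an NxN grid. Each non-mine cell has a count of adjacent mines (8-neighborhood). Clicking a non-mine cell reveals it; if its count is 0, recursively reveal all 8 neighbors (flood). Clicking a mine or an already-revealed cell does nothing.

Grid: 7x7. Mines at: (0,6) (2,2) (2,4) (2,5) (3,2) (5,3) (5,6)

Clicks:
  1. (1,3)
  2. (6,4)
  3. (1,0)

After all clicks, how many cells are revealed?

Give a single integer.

Click 1 (1,3) count=2: revealed 1 new [(1,3)] -> total=1
Click 2 (6,4) count=1: revealed 1 new [(6,4)] -> total=2
Click 3 (1,0) count=0: revealed 24 new [(0,0) (0,1) (0,2) (0,3) (0,4) (0,5) (1,0) (1,1) (1,2) (1,4) (1,5) (2,0) (2,1) (3,0) (3,1) (4,0) (4,1) (4,2) (5,0) (5,1) (5,2) (6,0) (6,1) (6,2)] -> total=26

Answer: 26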